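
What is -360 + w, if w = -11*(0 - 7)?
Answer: -283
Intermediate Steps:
w = 77 (w = -11*(-7) = 77)
-360 + w = -360 + 77 = -283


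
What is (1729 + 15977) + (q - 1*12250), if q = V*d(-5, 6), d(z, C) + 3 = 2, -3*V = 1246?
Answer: 17614/3 ≈ 5871.3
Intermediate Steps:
V = -1246/3 (V = -⅓*1246 = -1246/3 ≈ -415.33)
d(z, C) = -1 (d(z, C) = -3 + 2 = -1)
q = 1246/3 (q = -1246/3*(-1) = 1246/3 ≈ 415.33)
(1729 + 15977) + (q - 1*12250) = (1729 + 15977) + (1246/3 - 1*12250) = 17706 + (1246/3 - 12250) = 17706 - 35504/3 = 17614/3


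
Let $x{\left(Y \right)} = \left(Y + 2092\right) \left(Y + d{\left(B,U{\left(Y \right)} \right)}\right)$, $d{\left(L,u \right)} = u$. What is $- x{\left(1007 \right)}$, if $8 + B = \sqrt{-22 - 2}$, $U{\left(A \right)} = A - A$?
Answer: $-3120693$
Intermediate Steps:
$U{\left(A \right)} = 0$
$B = -8 + 2 i \sqrt{6}$ ($B = -8 + \sqrt{-22 - 2} = -8 + \sqrt{-24} = -8 + 2 i \sqrt{6} \approx -8.0 + 4.899 i$)
$x{\left(Y \right)} = Y \left(2092 + Y\right)$ ($x{\left(Y \right)} = \left(Y + 2092\right) \left(Y + 0\right) = \left(2092 + Y\right) Y = Y \left(2092 + Y\right)$)
$- x{\left(1007 \right)} = - 1007 \left(2092 + 1007\right) = - 1007 \cdot 3099 = \left(-1\right) 3120693 = -3120693$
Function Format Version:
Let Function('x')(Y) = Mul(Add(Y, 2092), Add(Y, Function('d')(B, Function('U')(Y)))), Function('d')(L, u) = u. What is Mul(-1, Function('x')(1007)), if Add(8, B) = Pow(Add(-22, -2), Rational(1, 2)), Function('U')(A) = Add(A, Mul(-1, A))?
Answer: -3120693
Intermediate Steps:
Function('U')(A) = 0
B = Add(-8, Mul(2, I, Pow(6, Rational(1, 2)))) (B = Add(-8, Pow(Add(-22, -2), Rational(1, 2))) = Add(-8, Pow(-24, Rational(1, 2))) = Add(-8, Mul(2, I, Pow(6, Rational(1, 2)))) ≈ Add(-8.0000, Mul(4.8990, I)))
Function('x')(Y) = Mul(Y, Add(2092, Y)) (Function('x')(Y) = Mul(Add(Y, 2092), Add(Y, 0)) = Mul(Add(2092, Y), Y) = Mul(Y, Add(2092, Y)))
Mul(-1, Function('x')(1007)) = Mul(-1, Mul(1007, Add(2092, 1007))) = Mul(-1, Mul(1007, 3099)) = Mul(-1, 3120693) = -3120693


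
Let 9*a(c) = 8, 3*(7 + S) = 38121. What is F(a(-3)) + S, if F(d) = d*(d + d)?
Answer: 1028828/81 ≈ 12702.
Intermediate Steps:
S = 12700 (S = -7 + (⅓)*38121 = -7 + 12707 = 12700)
a(c) = 8/9 (a(c) = (⅑)*8 = 8/9)
F(d) = 2*d² (F(d) = d*(2*d) = 2*d²)
F(a(-3)) + S = 2*(8/9)² + 12700 = 2*(64/81) + 12700 = 128/81 + 12700 = 1028828/81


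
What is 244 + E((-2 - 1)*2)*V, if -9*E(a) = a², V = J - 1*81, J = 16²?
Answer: -456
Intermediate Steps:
J = 256
V = 175 (V = 256 - 1*81 = 256 - 81 = 175)
E(a) = -a²/9
244 + E((-2 - 1)*2)*V = 244 - 4*(-2 - 1)²/9*175 = 244 - (-3*2)²/9*175 = 244 - ⅑*(-6)²*175 = 244 - ⅑*36*175 = 244 - 4*175 = 244 - 700 = -456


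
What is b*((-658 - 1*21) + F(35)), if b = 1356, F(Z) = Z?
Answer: -873264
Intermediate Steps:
b*((-658 - 1*21) + F(35)) = 1356*((-658 - 1*21) + 35) = 1356*((-658 - 21) + 35) = 1356*(-679 + 35) = 1356*(-644) = -873264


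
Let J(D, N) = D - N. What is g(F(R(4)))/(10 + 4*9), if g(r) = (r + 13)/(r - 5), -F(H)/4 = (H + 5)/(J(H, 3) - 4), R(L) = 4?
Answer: 25/322 ≈ 0.077640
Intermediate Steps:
F(H) = -4*(5 + H)/(-7 + H) (F(H) = -4*(H + 5)/((H - 1*3) - 4) = -4*(5 + H)/((H - 3) - 4) = -4*(5 + H)/((-3 + H) - 4) = -4*(5 + H)/(-7 + H))
g(r) = (13 + r)/(-5 + r)
g(F(R(4)))/(10 + 4*9) = ((13 + 4*(-5 - 1*4)/(-7 + 4))/(-5 + 4*(-5 - 1*4)/(-7 + 4)))/(10 + 4*9) = ((13 + 4*(-5 - 4)/(-3))/(-5 + 4*(-5 - 4)/(-3)))/(10 + 36) = ((13 + 4*(-⅓)*(-9))/(-5 + 4*(-⅓)*(-9)))/46 = ((13 + 12)/(-5 + 12))*(1/46) = (25/7)*(1/46) = 25/322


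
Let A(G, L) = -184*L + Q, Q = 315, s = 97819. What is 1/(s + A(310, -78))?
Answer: 1/112486 ≈ 8.8900e-6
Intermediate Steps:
A(G, L) = 315 - 184*L (A(G, L) = -184*L + 315 = 315 - 184*L)
1/(s + A(310, -78)) = 1/(97819 + (315 - 184*(-78))) = 1/(97819 + (315 + 14352)) = 1/(97819 + 14667) = 1/112486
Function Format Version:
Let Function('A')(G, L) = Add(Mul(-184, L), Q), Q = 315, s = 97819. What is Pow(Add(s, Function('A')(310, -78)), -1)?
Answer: Rational(1, 112486) ≈ 8.8900e-6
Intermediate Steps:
Function('A')(G, L) = Add(315, Mul(-184, L)) (Function('A')(G, L) = Add(Mul(-184, L), 315) = Add(315, Mul(-184, L)))
Pow(Add(s, Function('A')(310, -78)), -1) = Pow(Add(97819, Add(315, Mul(-184, -78))), -1) = Pow(Add(97819, Add(315, 14352)), -1) = Pow(Add(97819, 14667), -1) = Pow(112486, -1) = Rational(1, 112486)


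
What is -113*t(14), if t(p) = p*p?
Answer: -22148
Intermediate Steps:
t(p) = p²
-113*t(14) = -113*14² = -113*196 = -22148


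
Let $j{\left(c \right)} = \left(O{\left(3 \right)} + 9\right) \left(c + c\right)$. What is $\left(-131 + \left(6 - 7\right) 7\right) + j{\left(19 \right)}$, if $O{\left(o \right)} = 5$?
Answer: $394$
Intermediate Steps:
$j{\left(c \right)} = 28 c$ ($j{\left(c \right)} = \left(5 + 9\right) \left(c + c\right) = 14 \cdot 2 c = 28 c$)
$\left(-131 + \left(6 - 7\right) 7\right) + j{\left(19 \right)} = \left(-131 + \left(6 - 7\right) 7\right) + 28 \cdot 19 = \left(-131 - 7\right) + 532 = -138 + 532 = 394$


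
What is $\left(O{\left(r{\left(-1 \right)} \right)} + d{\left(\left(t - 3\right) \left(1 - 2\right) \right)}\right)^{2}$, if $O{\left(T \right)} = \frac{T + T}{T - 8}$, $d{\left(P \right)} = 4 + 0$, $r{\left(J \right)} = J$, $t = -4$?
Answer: $\frac{1444}{81} \approx 17.827$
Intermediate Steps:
$d{\left(P \right)} = 4$
$O{\left(T \right)} = \frac{2 T}{-8 + T}$
$\left(O{\left(r{\left(-1 \right)} \right)} + d{\left(\left(t - 3\right) \left(1 - 2\right) \right)}\right)^{2} = \left(2 \left(-1\right) \frac{1}{-8 - 1} + 4\right)^{2} = \left(2 \left(-1\right) \frac{1}{-9} + 4\right)^{2} = \left(2 \left(-1\right) \left(- \frac{1}{9}\right) + 4\right)^{2} = \left(\frac{2}{9} + 4\right)^{2} = \left(\frac{38}{9}\right)^{2} = \frac{1444}{81}$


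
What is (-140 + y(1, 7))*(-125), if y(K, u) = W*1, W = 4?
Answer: 17000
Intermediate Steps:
y(K, u) = 4 (y(K, u) = 4*1 = 4)
(-140 + y(1, 7))*(-125) = (-140 + 4)*(-125) = -136*(-125) = 17000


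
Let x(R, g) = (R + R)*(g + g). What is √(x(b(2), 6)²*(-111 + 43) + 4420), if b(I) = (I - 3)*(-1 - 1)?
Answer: 2*I*√38063 ≈ 390.19*I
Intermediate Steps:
b(I) = 6 - 2*I (b(I) = (-3 + I)*(-2) = 6 - 2*I)
x(R, g) = 4*R*g (x(R, g) = (2*R)*(2*g) = 4*R*g)
√(x(b(2), 6)²*(-111 + 43) + 4420) = √((4*(6 - 2*2)*6)²*(-111 + 43) + 4420) = √((4*(6 - 4)*6)²*(-68) + 4420) = √((4*2*6)²*(-68) + 4420) = √(48²*(-68) + 4420) = √(2304*(-68) + 4420) = √(-156672 + 4420) = √(-152252) = 2*I*√38063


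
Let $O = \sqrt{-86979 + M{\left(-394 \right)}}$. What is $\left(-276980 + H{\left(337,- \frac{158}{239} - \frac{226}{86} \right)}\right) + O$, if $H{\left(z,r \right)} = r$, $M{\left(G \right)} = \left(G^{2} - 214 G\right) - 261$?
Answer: $- \frac{2846557261}{10277} + 2 \sqrt{38078} \approx -2.7659 \cdot 10^{5}$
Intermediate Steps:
$M{\left(G \right)} = -261 + G^{2} - 214 G$
$O = 2 \sqrt{38078}$ ($O = \sqrt{-86979 - \left(-84055 - 155236\right)} = \sqrt{-86979 + \left(-261 + 155236 + 84316\right)} = \sqrt{-86979 + 239291} = \sqrt{152312} = 2 \sqrt{38078} \approx 390.27$)
$\left(-276980 + H{\left(337,- \frac{158}{239} - \frac{226}{86} \right)}\right) + O = \left(-276980 - \left(\frac{113}{43} + \frac{158}{239}\right)\right) + 2 \sqrt{38078} = \left(-276980 - \frac{33801}{10277}\right) + 2 \sqrt{38078} = - \frac{2846557261}{10277} + 2 \sqrt{38078}$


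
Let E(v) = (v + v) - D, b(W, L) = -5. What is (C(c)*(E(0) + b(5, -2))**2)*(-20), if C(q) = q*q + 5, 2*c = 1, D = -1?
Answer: -1680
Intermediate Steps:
c = 1/2 (c = (1/2)*1 = 1/2 ≈ 0.50000)
E(v) = 1 + 2*v (E(v) = (v + v) - 1*(-1) = 2*v + 1 = 1 + 2*v)
C(q) = 5 + q**2 (C(q) = q**2 + 5 = 5 + q**2)
(C(c)*(E(0) + b(5, -2))**2)*(-20) = ((5 + (1/2)**2)*((1 + 2*0) - 5)**2)*(-20) = ((5 + 1/4)*((1 + 0) - 5)**2)*(-20) = (21*(1 - 5)**2/4)*(-20) = ((21/4)*(-4)**2)*(-20) = ((21/4)*16)*(-20) = 84*(-20) = -1680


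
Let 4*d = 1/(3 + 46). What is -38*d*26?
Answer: -247/49 ≈ -5.0408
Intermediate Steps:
d = 1/196 (d = 1/(4*(3 + 46)) = (1/4)/49 = (1/4)*(1/49) = 1/196 ≈ 0.0051020)
-38*d*26 = -38*1/196*26 = -19/98*26 = -247/49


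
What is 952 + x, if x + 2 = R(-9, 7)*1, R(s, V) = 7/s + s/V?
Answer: 59720/63 ≈ 947.94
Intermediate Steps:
x = -256/63 (x = -2 + (7/(-9) - 9/7)*1 = -2 + (7*(-1/9) - 9*1/7)*1 = -2 + (-7/9 - 9/7)*1 = -2 - 130/63*1 = -2 - 130/63 = -256/63 ≈ -4.0635)
952 + x = 952 - 256/63 = 59720/63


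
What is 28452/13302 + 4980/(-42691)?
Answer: 191400062/94645947 ≈ 2.0223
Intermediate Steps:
28452/13302 + 4980/(-42691) = 28452*(1/13302) + 4980*(-1/42691) = 4742/2217 - 4980/42691 = 191400062/94645947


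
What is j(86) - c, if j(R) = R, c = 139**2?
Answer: -19235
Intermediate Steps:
c = 19321
j(86) - c = 86 - 1*19321 = 86 - 19321 = -19235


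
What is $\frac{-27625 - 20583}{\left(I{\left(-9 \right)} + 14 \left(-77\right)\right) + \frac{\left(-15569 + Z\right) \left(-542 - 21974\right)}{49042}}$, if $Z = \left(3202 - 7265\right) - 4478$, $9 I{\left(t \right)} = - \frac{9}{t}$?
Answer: $- \frac{10638975312}{2204995199} \approx -4.8249$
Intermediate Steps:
$I{\left(t \right)} = - \frac{1}{t}$ ($I{\left(t \right)} = \frac{\left(-9\right) \frac{1}{t}}{9} = - \frac{1}{t}$)
$Z = -8541$ ($Z = -4063 - 4478 = -8541$)
$\frac{-27625 - 20583}{\left(I{\left(-9 \right)} + 14 \left(-77\right)\right) + \frac{\left(-15569 + Z\right) \left(-542 - 21974\right)}{49042}} = \frac{-27625 - 20583}{\left(- \frac{1}{-9} + 14 \left(-77\right)\right) + \frac{\left(-15569 - 8541\right) \left(-542 - 21974\right)}{49042}} = - \frac{48208}{\left(\left(-1\right) \left(- \frac{1}{9}\right) - 1078\right) + \left(-24110\right) \left(-22516\right) \frac{1}{49042}} = - \frac{48208}{\left(\frac{1}{9} - 1078\right) + 542860760 \cdot \frac{1}{49042}} = - \frac{48208}{- \frac{9701}{9} + \frac{271430380}{24521}} = - \frac{48208}{\frac{2204995199}{220689}} = \left(-48208\right) \frac{220689}{2204995199} = - \frac{10638975312}{2204995199}$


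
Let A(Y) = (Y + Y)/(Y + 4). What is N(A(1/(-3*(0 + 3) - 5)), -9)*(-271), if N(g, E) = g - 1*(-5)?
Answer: -73983/55 ≈ -1345.1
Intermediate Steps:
A(Y) = 2*Y/(4 + Y) (A(Y) = (2*Y)/(4 + Y) = 2*Y/(4 + Y))
N(g, E) = 5 + g (N(g, E) = g + 5 = 5 + g)
N(A(1/(-3*(0 + 3) - 5)), -9)*(-271) = (5 + 2/((-3*(0 + 3) - 5)*(4 + 1/(-3*(0 + 3) - 5))))*(-271) = (5 + 2/((-3*3 - 5)*(4 + 1/(-3*3 - 5))))*(-271) = (5 + 2/((-9 - 5)*(4 + 1/(-9 - 5))))*(-271) = (5 + 2/(-14*(4 + 1/(-14))))*(-271) = (5 + 2*(-1/14)/(4 - 1/14))*(-271) = (5 + 2*(-1/14)/(55/14))*(-271) = (5 + 2*(-1/14)*(14/55))*(-271) = (5 - 2/55)*(-271) = (273/55)*(-271) = -73983/55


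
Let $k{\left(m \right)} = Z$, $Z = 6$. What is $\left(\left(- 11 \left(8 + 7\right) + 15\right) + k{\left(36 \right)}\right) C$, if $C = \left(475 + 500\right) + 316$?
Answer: $-185904$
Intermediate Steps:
$k{\left(m \right)} = 6$
$C = 1291$ ($C = 975 + 316 = 1291$)
$\left(\left(- 11 \left(8 + 7\right) + 15\right) + k{\left(36 \right)}\right) C = \left(\left(- 11 \left(8 + 7\right) + 15\right) + 6\right) 1291 = \left(\left(\left(-11\right) 15 + 15\right) + 6\right) 1291 = \left(\left(-165 + 15\right) + 6\right) 1291 = \left(-150 + 6\right) 1291 = \left(-144\right) 1291 = -185904$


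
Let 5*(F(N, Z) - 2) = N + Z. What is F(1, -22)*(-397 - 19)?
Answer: 4576/5 ≈ 915.20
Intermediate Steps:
F(N, Z) = 2 + N/5 + Z/5 (F(N, Z) = 2 + (N + Z)/5 = 2 + (N/5 + Z/5) = 2 + N/5 + Z/5)
F(1, -22)*(-397 - 19) = (2 + (⅕)*1 + (⅕)*(-22))*(-397 - 19) = (2 + ⅕ - 22/5)*(-416) = -11/5*(-416) = 4576/5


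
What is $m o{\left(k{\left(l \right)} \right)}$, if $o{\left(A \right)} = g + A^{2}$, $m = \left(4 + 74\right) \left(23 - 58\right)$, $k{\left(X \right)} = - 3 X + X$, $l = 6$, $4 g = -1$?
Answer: $- \frac{784875}{2} \approx -3.9244 \cdot 10^{5}$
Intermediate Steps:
$g = - \frac{1}{4}$ ($g = \frac{1}{4} \left(-1\right) = - \frac{1}{4} \approx -0.25$)
$k{\left(X \right)} = - 2 X$
$m = -2730$ ($m = 78 \left(-35\right) = -2730$)
$o{\left(A \right)} = - \frac{1}{4} + A^{2}$
$m o{\left(k{\left(l \right)} \right)} = - 2730 \left(- \frac{1}{4} + \left(\left(-2\right) 6\right)^{2}\right) = - 2730 \left(- \frac{1}{4} + \left(-12\right)^{2}\right) = - 2730 \left(- \frac{1}{4} + 144\right) = \left(-2730\right) \frac{575}{4} = - \frac{784875}{2}$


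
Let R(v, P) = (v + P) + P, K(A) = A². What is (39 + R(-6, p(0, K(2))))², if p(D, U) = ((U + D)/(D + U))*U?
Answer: 1681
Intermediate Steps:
p(D, U) = U (p(D, U) = ((D + U)/(D + U))*U = 1*U = U)
R(v, P) = v + 2*P (R(v, P) = (P + v) + P = v + 2*P)
(39 + R(-6, p(0, K(2))))² = (39 + (-6 + 2*2²))² = (39 + (-6 + 2*4))² = (39 + (-6 + 8))² = (39 + 2)² = 41² = 1681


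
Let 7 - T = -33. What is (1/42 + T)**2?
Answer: 2825761/1764 ≈ 1601.9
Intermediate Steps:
T = 40 (T = 7 - 1*(-33) = 7 + 33 = 40)
(1/42 + T)**2 = (1/42 + 40)**2 = (1681/42)**2 = 2825761/1764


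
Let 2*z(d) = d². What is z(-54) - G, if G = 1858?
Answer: -400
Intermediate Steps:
z(d) = d²/2
z(-54) - G = (½)*(-54)² - 1*1858 = (½)*2916 - 1858 = 1458 - 1858 = -400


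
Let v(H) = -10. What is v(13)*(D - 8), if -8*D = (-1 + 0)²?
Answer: 325/4 ≈ 81.250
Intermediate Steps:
D = -⅛ (D = -(-1 + 0)²/8 = -⅛*(-1)² = -⅛*1 = -⅛ ≈ -0.12500)
v(13)*(D - 8) = -10*(-⅛ - 8) = -10*(-65/8) = 325/4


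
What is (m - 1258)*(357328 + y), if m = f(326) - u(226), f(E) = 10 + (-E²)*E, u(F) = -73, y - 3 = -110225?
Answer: -8561518895006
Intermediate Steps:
y = -110222 (y = 3 - 110225 = -110222)
f(E) = 10 - E³
m = -34645893 (m = (10 - 1*326³) - 1*(-73) = (10 - 1*34645976) + 73 = (10 - 34645976) + 73 = -34645966 + 73 = -34645893)
(m - 1258)*(357328 + y) = (-34645893 - 1258)*(357328 - 110222) = -34647151*247106 = -8561518895006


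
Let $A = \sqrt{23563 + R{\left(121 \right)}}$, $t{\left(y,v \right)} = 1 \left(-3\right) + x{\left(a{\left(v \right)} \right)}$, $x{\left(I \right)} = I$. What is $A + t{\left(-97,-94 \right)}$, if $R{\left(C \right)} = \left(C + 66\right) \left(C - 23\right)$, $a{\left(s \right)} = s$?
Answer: $-97 + \sqrt{41889} \approx 107.67$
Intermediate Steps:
$R{\left(C \right)} = \left(-23 + C\right) \left(66 + C\right)$ ($R{\left(C \right)} = \left(66 + C\right) \left(-23 + C\right) = \left(-23 + C\right) \left(66 + C\right)$)
$t{\left(y,v \right)} = -3 + v$ ($t{\left(y,v \right)} = 1 \left(-3\right) + v = -3 + v$)
$A = \sqrt{41889}$ ($A = \sqrt{23563 + \left(-1518 + 121^{2} + 43 \cdot 121\right)} = \sqrt{23563 + \left(-1518 + 14641 + 5203\right)} = \sqrt{23563 + 18326} = \sqrt{41889} \approx 204.67$)
$A + t{\left(-97,-94 \right)} = \sqrt{41889} - 97 = -97 + \sqrt{41889}$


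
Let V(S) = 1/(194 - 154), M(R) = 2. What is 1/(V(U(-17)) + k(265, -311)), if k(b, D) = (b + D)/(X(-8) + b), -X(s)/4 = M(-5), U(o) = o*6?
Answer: -10280/1583 ≈ -6.4940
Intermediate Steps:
U(o) = 6*o
X(s) = -8 (X(s) = -4*2 = -8)
k(b, D) = (D + b)/(-8 + b) (k(b, D) = (b + D)/(-8 + b) = (D + b)/(-8 + b))
V(S) = 1/40
1/(V(U(-17)) + k(265, -311)) = 1/(1/40 + (-311 + 265)/(-8 + 265)) = 1/(1/40 - 46/257) = 1/(-1583/10280) = -10280/1583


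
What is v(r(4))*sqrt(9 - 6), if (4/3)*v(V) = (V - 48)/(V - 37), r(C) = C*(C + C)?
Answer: 12*sqrt(3)/5 ≈ 4.1569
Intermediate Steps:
r(C) = 2*C**2 (r(C) = C*(2*C) = 2*C**2)
v(V) = 3*(-48 + V)/(4*(-37 + V)) (v(V) = 3*((V - 48)/(V - 37))/4 = 3*((-48 + V)/(-37 + V))/4 = 3*(-48 + V)/(4*(-37 + V)))
v(r(4))*sqrt(9 - 6) = (3*(-48 + 2*4**2)/(4*(-37 + 2*4**2)))*sqrt(9 - 6) = (3*(-48 + 2*16)/(4*(-37 + 2*16)))*sqrt(3) = (3*(-48 + 32)/(4*(-37 + 32)))*sqrt(3) = ((3/4)*(-16)/(-5))*sqrt(3) = ((3/4)*(-1/5)*(-16))*sqrt(3) = 12*sqrt(3)/5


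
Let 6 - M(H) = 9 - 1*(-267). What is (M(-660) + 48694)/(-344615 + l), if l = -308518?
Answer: -48424/653133 ≈ -0.074141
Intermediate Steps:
M(H) = -270 (M(H) = 6 - (9 - 1*(-267)) = 6 - (9 + 267) = 6 - 1*276 = 6 - 276 = -270)
(M(-660) + 48694)/(-344615 + l) = (-270 + 48694)/(-344615 - 308518) = 48424/(-653133) = 48424*(-1/653133) = -48424/653133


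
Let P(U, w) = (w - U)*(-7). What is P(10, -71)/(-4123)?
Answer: -81/589 ≈ -0.13752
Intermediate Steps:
P(U, w) = -7*w + 7*U
P(10, -71)/(-4123) = (-7*(-71) + 7*10)/(-4123) = (497 + 70)*(-1/4123) = 567*(-1/4123) = -81/589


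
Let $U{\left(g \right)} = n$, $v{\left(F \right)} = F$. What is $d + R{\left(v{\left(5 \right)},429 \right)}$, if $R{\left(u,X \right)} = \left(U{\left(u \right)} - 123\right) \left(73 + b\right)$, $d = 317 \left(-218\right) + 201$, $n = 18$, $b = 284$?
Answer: $-106390$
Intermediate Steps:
$U{\left(g \right)} = 18$
$d = -68905$ ($d = -69106 + 201 = -68905$)
$R{\left(u,X \right)} = -37485$ ($R{\left(u,X \right)} = \left(18 - 123\right) \left(73 + 284\right) = \left(-105\right) 357 = -37485$)
$d + R{\left(v{\left(5 \right)},429 \right)} = -68905 - 37485 = -106390$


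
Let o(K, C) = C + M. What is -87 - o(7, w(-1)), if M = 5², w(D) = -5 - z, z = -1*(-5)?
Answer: -102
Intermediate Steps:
z = 5
w(D) = -10 (w(D) = -5 - 1*5 = -5 - 5 = -10)
M = 25
o(K, C) = 25 + C (o(K, C) = C + 25 = 25 + C)
-87 - o(7, w(-1)) = -87 - (25 - 10) = -87 - 1*15 = -87 - 15 = -102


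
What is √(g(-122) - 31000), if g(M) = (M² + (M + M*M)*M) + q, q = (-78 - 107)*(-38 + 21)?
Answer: I*√1813935 ≈ 1346.8*I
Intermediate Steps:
q = 3145 (q = -185*(-17) = 3145)
g(M) = 3145 + M² + M*(M + M²) (g(M) = (M² + (M + M*M)*M) + 3145 = (M² + (M + M²)*M) + 3145 = (M² + M*(M + M²)) + 3145 = 3145 + M² + M*(M + M²))
√(g(-122) - 31000) = √((3145 + (-122)³ + 2*(-122)²) - 31000) = √((3145 - 1815848 + 2*14884) - 31000) = √((3145 - 1815848 + 29768) - 31000) = √(-1782935 - 31000) = √(-1813935) = I*√1813935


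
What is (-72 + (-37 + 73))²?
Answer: 1296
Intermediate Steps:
(-72 + (-37 + 73))² = (-72 + 36)² = (-36)² = 1296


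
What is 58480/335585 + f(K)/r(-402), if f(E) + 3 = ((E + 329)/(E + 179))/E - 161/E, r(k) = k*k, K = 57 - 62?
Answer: 13717400237/78636223593 ≈ 0.17444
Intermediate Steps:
K = -5
r(k) = k**2
f(E) = -3 - 161/E + (329 + E)/(E*(179 + E)) (f(E) = -3 + (((E + 329)/(E + 179))/E - 161/E) = -3 + (((329 + E)/(179 + E))/E - 161/E) = -3 + ((329 + E)/(E*(179 + E)) - 161/E) = -3 + (-161/E + (329 + E)/(E*(179 + E))) = -3 - 161/E + (329 + E)/(E*(179 + E)))
58480/335585 + f(K)/r(-402) = 58480/335585 + ((-28490 - 697*(-5) - 3*(-5)**2)/((-5)*(179 - 5)))/((-402)**2) = 58480*(1/335585) - 1/5*(-28490 + 3485 - 3*25)/174/161604 = 11696/67117 - 1/5*1/174*(-28490 + 3485 - 75)*(1/161604) = 11696/67117 - 1/5*1/174*(-25080)*(1/161604) = 11696/67117 + (836/29)*(1/161604) = 11696/67117 + 209/1171629 = 13717400237/78636223593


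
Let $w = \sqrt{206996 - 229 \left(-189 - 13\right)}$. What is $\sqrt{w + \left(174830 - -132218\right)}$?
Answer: $\sqrt{307048 + \sqrt{253254}} \approx 554.57$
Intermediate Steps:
$w = \sqrt{253254}$ ($w = \sqrt{206996 - -46258} = \sqrt{206996 + 46258} = \sqrt{253254} \approx 503.24$)
$\sqrt{w + \left(174830 - -132218\right)} = \sqrt{\sqrt{253254} + \left(174830 - -132218\right)} = \sqrt{\sqrt{253254} + \left(174830 + 132218\right)} = \sqrt{\sqrt{253254} + 307048} = \sqrt{307048 + \sqrt{253254}}$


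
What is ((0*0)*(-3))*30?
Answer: 0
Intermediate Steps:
((0*0)*(-3))*30 = (0*(-3))*30 = 0*30 = 0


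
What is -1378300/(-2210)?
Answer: 137830/221 ≈ 623.67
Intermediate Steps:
-1378300/(-2210) = -1378300*(-1)/2210 = -140*(-1969/442) = 137830/221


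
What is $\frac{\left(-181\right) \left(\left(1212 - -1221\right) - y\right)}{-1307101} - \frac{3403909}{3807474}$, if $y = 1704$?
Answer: $- \frac{3946860470983}{4976753072874} \approx -0.79306$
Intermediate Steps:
$\frac{\left(-181\right) \left(\left(1212 - -1221\right) - y\right)}{-1307101} - \frac{3403909}{3807474} = \frac{\left(-181\right) \left(\left(1212 - -1221\right) - 1704\right)}{-1307101} - \frac{3403909}{3807474} = - 181 \left(\left(1212 + 1221\right) - 1704\right) \left(- \frac{1}{1307101}\right) - \frac{3403909}{3807474} = - 181 \left(2433 - 1704\right) \left(- \frac{1}{1307101}\right) - \frac{3403909}{3807474} = \left(-181\right) 729 \left(- \frac{1}{1307101}\right) - \frac{3403909}{3807474} = \left(-131949\right) \left(- \frac{1}{1307101}\right) - \frac{3403909}{3807474} = \frac{131949}{1307101} - \frac{3403909}{3807474} = - \frac{3946860470983}{4976753072874}$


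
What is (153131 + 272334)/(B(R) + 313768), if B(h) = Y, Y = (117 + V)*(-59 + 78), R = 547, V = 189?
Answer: 425465/319582 ≈ 1.3313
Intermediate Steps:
Y = 5814 (Y = (117 + 189)*(-59 + 78) = 306*19 = 5814)
B(h) = 5814
(153131 + 272334)/(B(R) + 313768) = (153131 + 272334)/(5814 + 313768) = 425465/319582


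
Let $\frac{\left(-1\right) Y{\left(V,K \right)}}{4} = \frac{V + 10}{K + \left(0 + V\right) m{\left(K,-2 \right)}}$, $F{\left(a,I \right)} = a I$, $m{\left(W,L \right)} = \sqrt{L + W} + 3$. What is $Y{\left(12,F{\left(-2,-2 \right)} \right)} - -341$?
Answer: $\frac{13871}{41} + \frac{33 \sqrt{2}}{41} \approx 339.46$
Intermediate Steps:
$m{\left(W,L \right)} = 3 + \sqrt{L + W}$
$F{\left(a,I \right)} = I a$
$Y{\left(V,K \right)} = - \frac{4 \left(10 + V\right)}{K + V \left(3 + \sqrt{-2 + K}\right)}$ ($Y{\left(V,K \right)} = - 4 \frac{V + 10}{K + \left(0 + V\right) \left(3 + \sqrt{-2 + K}\right)} = - 4 \frac{10 + V}{K + V \left(3 + \sqrt{-2 + K}\right)} = - \frac{4 \left(10 + V\right)}{K + V \left(3 + \sqrt{-2 + K}\right)}$)
$Y{\left(12,F{\left(-2,-2 \right)} \right)} - -341 = \frac{4 \left(-10 - 12\right)}{\left(-2\right) \left(-2\right) + 12 \left(3 + \sqrt{-2 - -4}\right)} - -341 = \frac{4 \left(-10 - 12\right)}{4 + 12 \left(3 + \sqrt{-2 + 4}\right)} + 341 = 4 \frac{1}{4 + 12 \left(3 + \sqrt{2}\right)} \left(-22\right) + 341 = 4 \frac{1}{4 + \left(36 + 12 \sqrt{2}\right)} \left(-22\right) + 341 = 4 \frac{1}{40 + 12 \sqrt{2}} \left(-22\right) + 341 = - \frac{88}{40 + 12 \sqrt{2}} + 341 = 341 - \frac{88}{40 + 12 \sqrt{2}}$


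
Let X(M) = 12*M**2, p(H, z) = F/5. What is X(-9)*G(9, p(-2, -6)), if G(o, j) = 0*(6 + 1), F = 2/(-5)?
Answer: 0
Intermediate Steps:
F = -2/5 (F = 2*(-1/5) = -2/5 ≈ -0.40000)
p(H, z) = -2/25 (p(H, z) = -2/5/5 = -2/5*1/5 = -2/25)
G(o, j) = 0 (G(o, j) = 0*7 = 0)
X(-9)*G(9, p(-2, -6)) = (12*(-9)**2)*0 = (12*81)*0 = 972*0 = 0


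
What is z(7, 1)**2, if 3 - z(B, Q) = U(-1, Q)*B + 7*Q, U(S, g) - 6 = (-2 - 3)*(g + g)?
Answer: 576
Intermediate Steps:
U(S, g) = 6 - 10*g (U(S, g) = 6 + (-2 - 3)*(g + g) = 6 - 10*g)
z(B, Q) = 3 - 7*Q - B*(6 - 10*Q) (z(B, Q) = 3 - ((6 - 10*Q)*B + 7*Q) = 3 - (B*(6 - 10*Q) + 7*Q) = 3 - (7*Q + B*(6 - 10*Q)) = 3 + (-7*Q - B*(6 - 10*Q)) = 3 - 7*Q - B*(6 - 10*Q))
z(7, 1)**2 = (3 - 7*1 + 2*7*(-3 + 5*1))**2 = (3 - 7 + 2*7*(-3 + 5))**2 = (3 - 7 + 2*7*2)**2 = (3 - 7 + 28)**2 = 24**2 = 576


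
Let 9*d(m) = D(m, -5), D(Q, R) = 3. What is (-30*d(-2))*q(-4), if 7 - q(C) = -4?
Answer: -110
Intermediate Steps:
q(C) = 11 (q(C) = 7 - 1*(-4) = 7 + 4 = 11)
d(m) = ⅓ (d(m) = (⅑)*3 = ⅓)
(-30*d(-2))*q(-4) = -30*⅓*11 = -10*11 = -110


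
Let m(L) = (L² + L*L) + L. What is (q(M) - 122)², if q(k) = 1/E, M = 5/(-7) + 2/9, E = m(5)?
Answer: 45010681/3025 ≈ 14880.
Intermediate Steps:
m(L) = L + 2*L² (m(L) = (L² + L²) + L = 2*L² + L = L + 2*L²)
E = 55 (E = 5*(1 + 2*5) = 5*(1 + 10) = 5*11 = 55)
M = -31/63 (M = 5*(-⅐) + 2*(⅑) = -5/7 + 2/9 = -31/63 ≈ -0.49206)
q(k) = 1/55
(q(M) - 122)² = (1/55 - 122)² = (-6709/55)² = 45010681/3025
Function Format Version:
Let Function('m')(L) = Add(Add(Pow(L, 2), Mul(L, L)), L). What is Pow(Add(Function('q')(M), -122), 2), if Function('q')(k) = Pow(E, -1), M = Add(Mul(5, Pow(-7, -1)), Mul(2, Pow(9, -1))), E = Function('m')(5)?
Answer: Rational(45010681, 3025) ≈ 14880.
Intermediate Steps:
Function('m')(L) = Add(L, Mul(2, Pow(L, 2))) (Function('m')(L) = Add(Add(Pow(L, 2), Pow(L, 2)), L) = Add(Mul(2, Pow(L, 2)), L) = Add(L, Mul(2, Pow(L, 2))))
E = 55 (E = Mul(5, Add(1, Mul(2, 5))) = Mul(5, Add(1, 10)) = Mul(5, 11) = 55)
M = Rational(-31, 63) (M = Add(Mul(5, Rational(-1, 7)), Mul(2, Rational(1, 9))) = Add(Rational(-5, 7), Rational(2, 9)) = Rational(-31, 63) ≈ -0.49206)
Function('q')(k) = Rational(1, 55) (Function('q')(k) = Pow(55, -1) = Rational(1, 55))
Pow(Add(Function('q')(M), -122), 2) = Pow(Add(Rational(1, 55), -122), 2) = Pow(Rational(-6709, 55), 2) = Rational(45010681, 3025)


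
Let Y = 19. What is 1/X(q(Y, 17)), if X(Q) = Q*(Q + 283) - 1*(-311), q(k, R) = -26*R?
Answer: 1/70589 ≈ 1.4167e-5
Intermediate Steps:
X(Q) = 311 + Q*(283 + Q) (X(Q) = Q*(283 + Q) + 311 = 311 + Q*(283 + Q))
1/X(q(Y, 17)) = 1/(311 + (-26*17)² + 283*(-26*17)) = 1/(311 + (-442)² + 283*(-442)) = 1/(311 + 195364 - 125086) = 1/70589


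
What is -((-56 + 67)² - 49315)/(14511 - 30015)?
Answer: -8199/2584 ≈ -3.1730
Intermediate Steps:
-((-56 + 67)² - 49315)/(14511 - 30015) = -(11² - 49315)/(-15504) = -(121 - 49315)*(-1)/15504 = -(-49194)*(-1)/15504 = -1*8199/2584 = -8199/2584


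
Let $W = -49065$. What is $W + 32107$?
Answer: $-16958$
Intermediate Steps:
$W + 32107 = -49065 + 32107 = -16958$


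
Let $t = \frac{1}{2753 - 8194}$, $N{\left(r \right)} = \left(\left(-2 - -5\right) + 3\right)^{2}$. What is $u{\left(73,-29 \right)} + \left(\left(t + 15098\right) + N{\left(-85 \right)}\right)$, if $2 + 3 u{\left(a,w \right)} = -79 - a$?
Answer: $\frac{246194365}{16323} \approx 15083.0$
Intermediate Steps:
$N{\left(r \right)} = 36$ ($N{\left(r \right)} = \left(\left(-2 + 5\right) + 3\right)^{2} = \left(3 + 3\right)^{2} = 6^{2} = 36$)
$u{\left(a,w \right)} = -27 - \frac{a}{3}$ ($u{\left(a,w \right)} = - \frac{2}{3} + \frac{-79 - a}{3} = - \frac{2}{3} - \left(\frac{79}{3} + \frac{a}{3}\right) = -27 - \frac{a}{3}$)
$t = - \frac{1}{5441}$ ($t = \frac{1}{-5441} = - \frac{1}{5441} \approx -0.00018379$)
$u{\left(73,-29 \right)} + \left(\left(t + 15098\right) + N{\left(-85 \right)}\right) = \left(-27 - \frac{73}{3}\right) + \left(\left(- \frac{1}{5441} + 15098\right) + 36\right) = \left(-27 - \frac{73}{3}\right) + \left(\frac{82148217}{5441} + 36\right) = - \frac{154}{3} + \frac{82344093}{5441} = \frac{246194365}{16323}$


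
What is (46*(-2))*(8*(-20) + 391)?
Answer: -21252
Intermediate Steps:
(46*(-2))*(8*(-20) + 391) = -92*(-160 + 391) = -92*231 = -21252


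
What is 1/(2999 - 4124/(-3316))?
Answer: 829/2487202 ≈ 0.00033331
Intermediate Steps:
1/(2999 - 4124/(-3316)) = 1/(2999 - 4124*(-1/3316)) = 1/(2999 + 1031/829) = 1/(2487202/829) = 829/2487202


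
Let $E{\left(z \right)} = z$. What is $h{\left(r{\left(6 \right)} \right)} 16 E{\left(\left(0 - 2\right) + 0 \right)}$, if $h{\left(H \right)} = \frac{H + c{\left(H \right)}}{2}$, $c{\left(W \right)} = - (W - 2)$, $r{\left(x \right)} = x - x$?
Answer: $-32$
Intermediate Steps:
$r{\left(x \right)} = 0$
$c{\left(W \right)} = 2 - W$ ($c{\left(W \right)} = - (-2 + W) = 2 - W$)
$h{\left(H \right)} = 1$ ($h{\left(H \right)} = \frac{H - \left(-2 + H\right)}{2} = 2 \cdot \frac{1}{2} = 1$)
$h{\left(r{\left(6 \right)} \right)} 16 E{\left(\left(0 - 2\right) + 0 \right)} = 1 \cdot 16 \left(\left(0 - 2\right) + 0\right) = 16 \left(-2 + 0\right) = 16 \left(-2\right) = -32$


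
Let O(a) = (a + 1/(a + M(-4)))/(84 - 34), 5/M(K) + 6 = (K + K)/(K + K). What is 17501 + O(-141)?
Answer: 124237077/7100 ≈ 17498.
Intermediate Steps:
M(K) = -1 (M(K) = 5/(-6 + (K + K)/(K + K)) = 5/(-6 + (2*K)/((2*K))) = 5/(-6 + (2*K)*(1/(2*K))) = 5/(-6 + 1) = 5/(-5) = 5*(-⅕) = -1)
O(a) = a/50 + 1/(50*(-1 + a)) (O(a) = (a + 1/(a - 1))/(84 - 34) = (a + 1/(-1 + a))/50 = (a + 1/(-1 + a))*(1/50) = a/50 + 1/(50*(-1 + a)))
17501 + O(-141) = 17501 + (1 + (-141)² - 1*(-141))/(50*(-1 - 141)) = 17501 + (1/50)*(1 + 19881 + 141)/(-142) = 17501 + (1/50)*(-1/142)*20023 = 17501 - 20023/7100 = 124237077/7100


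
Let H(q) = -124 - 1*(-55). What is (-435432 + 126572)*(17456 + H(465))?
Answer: -5370148820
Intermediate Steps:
H(q) = -69 (H(q) = -124 + 55 = -69)
(-435432 + 126572)*(17456 + H(465)) = (-435432 + 126572)*(17456 - 69) = -308860*17387 = -5370148820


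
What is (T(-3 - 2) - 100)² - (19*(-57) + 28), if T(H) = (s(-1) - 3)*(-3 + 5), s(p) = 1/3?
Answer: 109351/9 ≈ 12150.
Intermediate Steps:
s(p) = ⅓
T(H) = -16/3 (T(H) = (⅓ - 3)*(-3 + 5) = -8/3*2 = -16/3)
(T(-3 - 2) - 100)² - (19*(-57) + 28) = (-16/3 - 100)² - (19*(-57) + 28) = (-316/3)² - (-1083 + 28) = 99856/9 - 1*(-1055) = 99856/9 + 1055 = 109351/9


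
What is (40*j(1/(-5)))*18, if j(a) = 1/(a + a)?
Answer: -1800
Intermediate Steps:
j(a) = 1/(2*a)
(40*j(1/(-5)))*18 = (40*(1/(2*(1/(-5)))))*18 = (40*(1/(2*(-⅕))))*18 = (40*((½)*(-5)))*18 = (40*(-5/2))*18 = -100*18 = -1800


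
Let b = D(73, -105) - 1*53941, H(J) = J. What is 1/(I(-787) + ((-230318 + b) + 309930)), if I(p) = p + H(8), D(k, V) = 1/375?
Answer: 375/9334501 ≈ 4.0174e-5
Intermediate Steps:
D(k, V) = 1/375
b = -20227874/375 (b = 1/375 - 1*53941 = 1/375 - 53941 = -20227874/375 ≈ -53941.)
I(p) = 8 + p (I(p) = p + 8 = 8 + p)
1/(I(-787) + ((-230318 + b) + 309930)) = 1/((8 - 787) + ((-230318 - 20227874/375) + 309930)) = 1/(-779 + (-106597124/375 + 309930)) = 1/(-779 + 9626626/375) = 1/(9334501/375) = 375/9334501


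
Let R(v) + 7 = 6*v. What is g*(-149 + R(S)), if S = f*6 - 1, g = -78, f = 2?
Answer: 7020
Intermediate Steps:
S = 11 (S = 2*6 - 1 = 12 - 1 = 11)
R(v) = -7 + 6*v
g*(-149 + R(S)) = -78*(-149 + (-7 + 6*11)) = -78*(-149 + (-7 + 66)) = -78*(-149 + 59) = -78*(-90) = 7020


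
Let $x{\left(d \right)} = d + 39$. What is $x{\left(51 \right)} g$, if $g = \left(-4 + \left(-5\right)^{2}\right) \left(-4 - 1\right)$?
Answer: $-9450$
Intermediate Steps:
$x{\left(d \right)} = 39 + d$
$g = -105$ ($g = \left(-4 + 25\right) \left(-5\right) = 21 \left(-5\right) = -105$)
$x{\left(51 \right)} g = \left(39 + 51\right) \left(-105\right) = 90 \left(-105\right) = -9450$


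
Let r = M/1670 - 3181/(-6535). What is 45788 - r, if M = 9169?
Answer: 99927963383/2182690 ≈ 45782.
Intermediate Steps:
r = 13046337/2182690 (r = 9169/1670 - 3181/(-6535) = 9169*(1/1670) - 3181*(-1/6535) = 9169/1670 + 3181/6535 = 13046337/2182690 ≈ 5.9772)
45788 - r = 45788 - 1*13046337/2182690 = 45788 - 13046337/2182690 = 99927963383/2182690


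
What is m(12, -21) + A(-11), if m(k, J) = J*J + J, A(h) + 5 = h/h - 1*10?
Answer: 406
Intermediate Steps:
A(h) = -14 (A(h) = -5 + (h/h - 1*10) = -5 + (1 - 10) = -5 - 9 = -14)
m(k, J) = J + J² (m(k, J) = J² + J = J + J²)
m(12, -21) + A(-11) = -21*(1 - 21) - 14 = -21*(-20) - 14 = 420 - 14 = 406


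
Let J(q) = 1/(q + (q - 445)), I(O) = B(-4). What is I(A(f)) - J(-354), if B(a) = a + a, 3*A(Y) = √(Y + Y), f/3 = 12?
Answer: -9223/1153 ≈ -7.9991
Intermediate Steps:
f = 36 (f = 3*12 = 36)
A(Y) = √2*√Y/3 (A(Y) = √(Y + Y)/3 = √(2*Y)/3 = (√2*√Y)/3 = √2*√Y/3)
B(a) = 2*a
I(O) = -8 (I(O) = 2*(-4) = -8)
J(q) = 1/(-445 + 2*q) (J(q) = 1/(q + (-445 + q)) = 1/(-445 + 2*q))
I(A(f)) - J(-354) = -8 - 1/(-445 + 2*(-354)) = -8 - 1/(-445 - 708) = -8 - 1/(-1153) = -8 - 1*(-1/1153) = -8 + 1/1153 = -9223/1153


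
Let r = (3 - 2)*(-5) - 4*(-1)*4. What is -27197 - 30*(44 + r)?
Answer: -28847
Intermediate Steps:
r = 11 (r = 1*(-5) + 4*4 = -5 + 16 = 11)
-27197 - 30*(44 + r) = -27197 - 30*(44 + 11) = -27197 - 30*55 = -27197 - 1650 = -28847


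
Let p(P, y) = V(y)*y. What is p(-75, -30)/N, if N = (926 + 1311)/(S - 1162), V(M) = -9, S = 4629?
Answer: 936090/2237 ≈ 418.46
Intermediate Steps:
p(P, y) = -9*y
N = 2237/3467 (N = (926 + 1311)/(4629 - 1162) = 2237/3467 ≈ 0.64523)
p(-75, -30)/N = (-9*(-30))/(2237/3467) = 270*(3467/2237) = 936090/2237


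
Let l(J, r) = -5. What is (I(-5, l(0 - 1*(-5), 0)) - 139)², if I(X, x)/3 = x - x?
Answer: 19321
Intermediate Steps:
I(X, x) = 0 (I(X, x) = 3*(x - x) = 3*0 = 0)
(I(-5, l(0 - 1*(-5), 0)) - 139)² = (0 - 139)² = (-139)² = 19321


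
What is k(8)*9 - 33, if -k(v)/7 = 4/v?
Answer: -129/2 ≈ -64.500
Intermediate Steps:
k(v) = -28/v
k(8)*9 - 33 = -28/8*9 - 33 = -28*1/8*9 - 33 = -7/2*9 - 33 = -63/2 - 33 = -129/2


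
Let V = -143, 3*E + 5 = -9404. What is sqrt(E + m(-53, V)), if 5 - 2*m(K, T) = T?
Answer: I*sqrt(27561)/3 ≈ 55.338*I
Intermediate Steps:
E = -9409/3 (E = -5/3 + (1/3)*(-9404) = -5/3 - 9404/3 = -9409/3 ≈ -3136.3)
m(K, T) = 5/2 - T/2
sqrt(E + m(-53, V)) = sqrt(-9409/3 + (5/2 - 1/2*(-143))) = sqrt(-9409/3 + (5/2 + 143/2)) = sqrt(-9409/3 + 74) = sqrt(-9187/3) = I*sqrt(27561)/3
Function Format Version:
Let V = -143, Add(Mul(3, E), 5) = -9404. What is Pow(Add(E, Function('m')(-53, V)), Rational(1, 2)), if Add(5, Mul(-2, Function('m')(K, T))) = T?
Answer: Mul(Rational(1, 3), I, Pow(27561, Rational(1, 2))) ≈ Mul(55.338, I)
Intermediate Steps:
E = Rational(-9409, 3) (E = Add(Rational(-5, 3), Mul(Rational(1, 3), -9404)) = Add(Rational(-5, 3), Rational(-9404, 3)) = Rational(-9409, 3) ≈ -3136.3)
Function('m')(K, T) = Add(Rational(5, 2), Mul(Rational(-1, 2), T))
Pow(Add(E, Function('m')(-53, V)), Rational(1, 2)) = Pow(Add(Rational(-9409, 3), Add(Rational(5, 2), Mul(Rational(-1, 2), -143))), Rational(1, 2)) = Pow(Add(Rational(-9409, 3), Add(Rational(5, 2), Rational(143, 2))), Rational(1, 2)) = Pow(Add(Rational(-9409, 3), 74), Rational(1, 2)) = Pow(Rational(-9187, 3), Rational(1, 2)) = Mul(Rational(1, 3), I, Pow(27561, Rational(1, 2)))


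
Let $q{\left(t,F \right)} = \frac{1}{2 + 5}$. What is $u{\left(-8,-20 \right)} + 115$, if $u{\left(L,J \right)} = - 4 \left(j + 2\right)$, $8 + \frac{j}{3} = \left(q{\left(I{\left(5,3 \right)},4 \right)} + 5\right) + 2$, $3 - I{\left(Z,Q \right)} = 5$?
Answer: $\frac{821}{7} \approx 117.29$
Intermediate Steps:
$I{\left(Z,Q \right)} = -2$ ($I{\left(Z,Q \right)} = 3 - 5 = -2$)
$q{\left(t,F \right)} = \frac{1}{7}$
$j = - \frac{18}{7}$ ($j = -24 + 3 \left(\left(\frac{1}{7} + 5\right) + 2\right) = -24 + 3 \left(\frac{36}{7} + 2\right) = -24 + 3 \cdot \frac{50}{7} = -24 + \frac{150}{7} = - \frac{18}{7} \approx -2.5714$)
$u{\left(L,J \right)} = \frac{16}{7}$ ($u{\left(L,J \right)} = - 4 \left(- \frac{18}{7} + 2\right) = \left(-4\right) \left(- \frac{4}{7}\right) = \frac{16}{7}$)
$u{\left(-8,-20 \right)} + 115 = \frac{16}{7} + 115 = \frac{821}{7}$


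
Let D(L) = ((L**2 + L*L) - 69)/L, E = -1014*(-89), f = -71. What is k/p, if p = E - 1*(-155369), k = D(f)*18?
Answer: -180234/17438665 ≈ -0.010335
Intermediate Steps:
E = 90246
D(L) = (-69 + 2*L**2)/L (D(L) = ((L**2 + L**2) - 69)/L = (2*L**2 - 69)/L = (-69 + 2*L**2)/L)
k = -180234/71 (k = (-69/(-71) + 2*(-71))*18 = (-69*(-1/71) - 142)*18 = (69/71 - 142)*18 = -10013/71*18 = -180234/71 ≈ -2538.5)
p = 245615 (p = 90246 - 1*(-155369) = 90246 + 155369 = 245615)
k/p = -180234/71/245615 = -180234/71*1/245615 = -180234/17438665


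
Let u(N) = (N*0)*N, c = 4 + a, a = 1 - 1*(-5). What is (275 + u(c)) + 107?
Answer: 382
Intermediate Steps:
a = 6 (a = 1 + 5 = 6)
c = 10 (c = 4 + 6 = 10)
u(N) = 0 (u(N) = 0*N = 0)
(275 + u(c)) + 107 = (275 + 0) + 107 = 275 + 107 = 382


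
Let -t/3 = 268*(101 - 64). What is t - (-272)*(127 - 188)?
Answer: -46340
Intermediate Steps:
t = -29748 (t = -804*(101 - 64) = -804*37 = -3*9916 = -29748)
t - (-272)*(127 - 188) = -29748 - (-272)*(127 - 188) = -29748 - (-272)*(-61) = -29748 - 1*16592 = -29748 - 16592 = -46340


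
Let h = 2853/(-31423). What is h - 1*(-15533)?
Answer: 488090606/31423 ≈ 15533.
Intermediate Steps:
h = -2853/31423 (h = 2853*(-1/31423) = -2853/31423 ≈ -0.090793)
h - 1*(-15533) = -2853/31423 - 1*(-15533) = -2853/31423 + 15533 = 488090606/31423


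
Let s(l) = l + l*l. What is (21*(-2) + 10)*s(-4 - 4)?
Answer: -1792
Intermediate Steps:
s(l) = l + l²
(21*(-2) + 10)*s(-4 - 4) = (21*(-2) + 10)*((-4 - 4)*(1 + (-4 - 4))) = (-42 + 10)*(-8*(1 - 8)) = -(-256)*(-7) = -32*56 = -1792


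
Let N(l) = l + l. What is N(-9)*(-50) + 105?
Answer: 1005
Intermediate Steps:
N(l) = 2*l
N(-9)*(-50) + 105 = (2*(-9))*(-50) + 105 = -18*(-50) + 105 = 900 + 105 = 1005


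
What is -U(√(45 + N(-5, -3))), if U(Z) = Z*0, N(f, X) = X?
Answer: 0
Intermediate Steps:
U(Z) = 0
-U(√(45 + N(-5, -3))) = -1*0 = 0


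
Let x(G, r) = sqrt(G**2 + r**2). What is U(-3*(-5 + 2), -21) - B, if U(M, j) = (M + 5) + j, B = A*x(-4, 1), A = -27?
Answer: -7 + 27*sqrt(17) ≈ 104.32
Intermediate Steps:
B = -27*sqrt(17) (B = -27*sqrt((-4)**2 + 1**2) = -27*sqrt(16 + 1) = -27*sqrt(17) ≈ -111.32)
U(M, j) = 5 + M + j (U(M, j) = (5 + M) + j = 5 + M + j)
U(-3*(-5 + 2), -21) - B = (5 - 3*(-5 + 2) - 21) - (-27)*sqrt(17) = (5 - 3*(-3) - 21) + 27*sqrt(17) = (5 + 9 - 21) + 27*sqrt(17) = -7 + 27*sqrt(17)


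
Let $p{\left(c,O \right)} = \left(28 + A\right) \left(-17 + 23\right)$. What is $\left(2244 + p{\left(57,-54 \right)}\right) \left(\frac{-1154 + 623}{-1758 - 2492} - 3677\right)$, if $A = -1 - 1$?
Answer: $- \frac{750082512}{85} \approx -8.8245 \cdot 10^{6}$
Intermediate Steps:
$A = -2$ ($A = -1 - 1 = -2$)
$p{\left(c,O \right)} = 156$ ($p{\left(c,O \right)} = \left(28 - 2\right) \left(-17 + 23\right) = 26 \cdot 6 = 156$)
$\left(2244 + p{\left(57,-54 \right)}\right) \left(\frac{-1154 + 623}{-1758 - 2492} - 3677\right) = \left(2244 + 156\right) \left(\frac{-1154 + 623}{-1758 - 2492} - 3677\right) = 2400 \left(- \frac{531}{-4250} - 3677\right) = 2400 \left(\left(-531\right) \left(- \frac{1}{4250}\right) - 3677\right) = 2400 \left(\frac{531}{4250} - 3677\right) = 2400 \left(- \frac{15626719}{4250}\right) = - \frac{750082512}{85}$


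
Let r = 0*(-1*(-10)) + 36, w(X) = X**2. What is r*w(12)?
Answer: 5184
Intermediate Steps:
r = 36 (r = 0*10 + 36 = 0 + 36 = 36)
r*w(12) = 36*12**2 = 36*144 = 5184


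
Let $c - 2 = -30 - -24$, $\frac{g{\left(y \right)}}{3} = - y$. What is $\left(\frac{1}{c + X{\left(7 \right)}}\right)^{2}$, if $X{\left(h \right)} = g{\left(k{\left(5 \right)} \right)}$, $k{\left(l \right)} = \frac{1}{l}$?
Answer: $\frac{25}{529} \approx 0.047259$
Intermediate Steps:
$g{\left(y \right)} = - 3 y$ ($g{\left(y \right)} = 3 \left(- y\right) = - 3 y$)
$X{\left(h \right)} = - \frac{3}{5}$
$c = -4$ ($c = 2 - 6 = -4$)
$\left(\frac{1}{c + X{\left(7 \right)}}\right)^{2} = \left(\frac{1}{-4 - \frac{3}{5}}\right)^{2} = \left(\frac{1}{- \frac{23}{5}}\right)^{2} = \left(- \frac{5}{23}\right)^{2} = \frac{25}{529}$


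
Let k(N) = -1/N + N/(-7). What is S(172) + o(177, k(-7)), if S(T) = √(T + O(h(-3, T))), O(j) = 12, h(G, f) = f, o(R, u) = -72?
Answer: -72 + 2*√46 ≈ -58.435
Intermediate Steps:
k(N) = -1/N - N/7 (k(N) = -1/N + N*(-⅐) = -1/N - N/7)
S(T) = √(12 + T) (S(T) = √(T + 12) = √(12 + T))
S(172) + o(177, k(-7)) = √(12 + 172) - 72 = √184 - 72 = 2*√46 - 72 = -72 + 2*√46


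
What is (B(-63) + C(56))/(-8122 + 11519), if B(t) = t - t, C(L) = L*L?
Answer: 3136/3397 ≈ 0.92317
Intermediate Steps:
C(L) = L²
B(t) = 0
(B(-63) + C(56))/(-8122 + 11519) = (0 + 56²)/(-8122 + 11519) = (0 + 3136)/3397 = 3136*(1/3397) = 3136/3397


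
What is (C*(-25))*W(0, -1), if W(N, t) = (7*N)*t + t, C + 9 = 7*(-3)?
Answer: -750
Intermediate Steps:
C = -30 (C = -9 + 7*(-3) = -9 - 21 = -30)
W(N, t) = t + 7*N*t (W(N, t) = 7*N*t + t = t + 7*N*t)
(C*(-25))*W(0, -1) = (-30*(-25))*(-(1 + 7*0)) = 750*(-(1 + 0)) = 750*(-1*1) = 750*(-1) = -750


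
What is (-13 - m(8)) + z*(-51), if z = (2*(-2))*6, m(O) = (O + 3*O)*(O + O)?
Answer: 699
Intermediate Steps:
m(O) = 8*O² (m(O) = (4*O)*(2*O) = 8*O²)
z = -24 (z = -4*6 = -24)
(-13 - m(8)) + z*(-51) = (-13 - 8*8²) - 24*(-51) = (-13 - 8*64) + 1224 = (-13 - 1*512) + 1224 = (-13 - 512) + 1224 = -525 + 1224 = 699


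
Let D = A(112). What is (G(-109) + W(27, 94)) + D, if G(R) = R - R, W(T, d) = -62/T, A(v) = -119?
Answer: -3275/27 ≈ -121.30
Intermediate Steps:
D = -119
G(R) = 0
(G(-109) + W(27, 94)) + D = (0 - 62/27) - 119 = -62/27 - 119 = -3275/27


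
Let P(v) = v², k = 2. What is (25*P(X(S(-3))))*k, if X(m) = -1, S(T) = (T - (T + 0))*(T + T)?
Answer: 50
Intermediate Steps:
S(T) = 0 (S(T) = (T - T)*(2*T) = 0*(2*T) = 0)
(25*P(X(S(-3))))*k = (25*(-1)²)*2 = (25*1)*2 = 25*2 = 50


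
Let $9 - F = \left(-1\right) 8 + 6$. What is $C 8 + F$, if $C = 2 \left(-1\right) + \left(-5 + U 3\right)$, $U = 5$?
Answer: $75$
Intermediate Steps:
$C = 8$ ($C = 2 \left(-1\right) + \left(-5 + 5 \cdot 3\right) = -2 + \left(-5 + 15\right) = -2 + 10 = 8$)
$F = 11$ ($F = 9 - \left(\left(-1\right) 8 + 6\right) = 9 - \left(-8 + 6\right) = 9 - -2 = 9 + 2 = 11$)
$C 8 + F = 8 \cdot 8 + 11 = 64 + 11 = 75$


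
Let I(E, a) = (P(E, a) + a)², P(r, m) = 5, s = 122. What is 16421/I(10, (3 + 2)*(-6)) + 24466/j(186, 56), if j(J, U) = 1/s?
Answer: 1865548921/625 ≈ 2.9849e+6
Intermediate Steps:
j(J, U) = 1/122
I(E, a) = (5 + a)²
16421/I(10, (3 + 2)*(-6)) + 24466/j(186, 56) = 16421/((5 + (3 + 2)*(-6))²) + 24466/(1/122) = 16421/((5 + 5*(-6))²) + 24466*122 = 16421/((5 - 30)²) + 2984852 = 16421/((-25)²) + 2984852 = 16421/625 + 2984852 = 1865548921/625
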